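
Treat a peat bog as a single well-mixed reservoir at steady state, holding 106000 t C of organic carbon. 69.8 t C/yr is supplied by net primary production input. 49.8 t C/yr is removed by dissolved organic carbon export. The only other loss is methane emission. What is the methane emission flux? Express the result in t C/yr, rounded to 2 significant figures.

20 t C/yr

At steady state ΣF_in = ΣF_out.
ΣF_in = 69.800 t C/yr.
Methane emission flux = ΣF_in − (49.8) = 69.800 − 49.80 = 20.00 t C/yr.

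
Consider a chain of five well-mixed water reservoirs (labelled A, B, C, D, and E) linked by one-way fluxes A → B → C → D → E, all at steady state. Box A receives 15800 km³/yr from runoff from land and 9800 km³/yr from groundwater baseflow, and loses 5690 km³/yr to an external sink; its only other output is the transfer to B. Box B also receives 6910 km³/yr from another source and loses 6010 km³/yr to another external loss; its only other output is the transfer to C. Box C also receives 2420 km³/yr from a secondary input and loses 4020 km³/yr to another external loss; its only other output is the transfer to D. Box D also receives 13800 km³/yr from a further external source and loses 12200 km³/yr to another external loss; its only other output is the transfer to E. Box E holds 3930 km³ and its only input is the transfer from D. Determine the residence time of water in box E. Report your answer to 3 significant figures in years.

0.189 yr

Box A: F(A→B) = (15800 + 9800) − 5690 = 19910 km³/yr.
Box B: F(B→C) = (19910 + 6910) − 6010 = 20810 km³/yr.
Box C: F(C→D) = (20810 + 2420) − 4020 = 19210 km³/yr.
Box D: F(D→E) = (19210 + 13800) − 12200 = 20810 km³/yr.
Box E throughput = its input = 20810 km³/yr; τ = 3930 / 20810 = 0.1889 yr.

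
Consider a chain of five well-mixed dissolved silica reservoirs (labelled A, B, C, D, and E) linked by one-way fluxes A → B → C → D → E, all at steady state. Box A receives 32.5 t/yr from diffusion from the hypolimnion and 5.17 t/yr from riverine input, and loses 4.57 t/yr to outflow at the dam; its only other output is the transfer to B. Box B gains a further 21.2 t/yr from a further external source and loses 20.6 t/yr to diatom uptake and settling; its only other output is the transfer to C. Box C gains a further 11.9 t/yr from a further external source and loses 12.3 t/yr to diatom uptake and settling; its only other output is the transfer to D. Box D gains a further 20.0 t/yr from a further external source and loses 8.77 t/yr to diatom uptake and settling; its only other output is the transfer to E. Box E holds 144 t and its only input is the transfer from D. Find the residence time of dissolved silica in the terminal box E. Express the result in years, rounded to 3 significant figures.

Box A: F(A→B) = (32.5 + 5.17) − 4.57 = 33.100 t/yr.
Box B: F(B→C) = (33.100 + 21.2) − 20.6 = 33.700 t/yr.
Box C: F(C→D) = (33.700 + 11.9) − 12.3 = 33.300 t/yr.
Box D: F(D→E) = (33.300 + 20.0) − 8.77 = 44.530 t/yr.
Box E throughput = its input = 44.530 t/yr; τ = 144 / 44.530 = 3.234 yr.

3.23 yr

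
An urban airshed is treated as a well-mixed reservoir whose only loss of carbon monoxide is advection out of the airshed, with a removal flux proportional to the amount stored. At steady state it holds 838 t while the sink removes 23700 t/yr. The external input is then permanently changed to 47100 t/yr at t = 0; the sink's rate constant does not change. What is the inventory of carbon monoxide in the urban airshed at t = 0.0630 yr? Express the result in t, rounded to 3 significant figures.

Residence time τ = M₀/F₀ = 0.03536 yr. The eventual steady state is M_∞ = M₀·(F₁/F₀) = 838 × 47100/23700 = 1665.4 t.
The anomaly ΔM(t) = M(t) − M_∞ decays as ΔM₀·e^(−t/τ) with ΔM₀ = 838 − 1665.4 = −827.4 t.
At t = 0.0630 yr, e^(−t/τ) = e^(−1.782) = 0.1683, so ΔM = −139.3 t and M = 1665.4 − 139.3 = 1526.1 t.

1530 t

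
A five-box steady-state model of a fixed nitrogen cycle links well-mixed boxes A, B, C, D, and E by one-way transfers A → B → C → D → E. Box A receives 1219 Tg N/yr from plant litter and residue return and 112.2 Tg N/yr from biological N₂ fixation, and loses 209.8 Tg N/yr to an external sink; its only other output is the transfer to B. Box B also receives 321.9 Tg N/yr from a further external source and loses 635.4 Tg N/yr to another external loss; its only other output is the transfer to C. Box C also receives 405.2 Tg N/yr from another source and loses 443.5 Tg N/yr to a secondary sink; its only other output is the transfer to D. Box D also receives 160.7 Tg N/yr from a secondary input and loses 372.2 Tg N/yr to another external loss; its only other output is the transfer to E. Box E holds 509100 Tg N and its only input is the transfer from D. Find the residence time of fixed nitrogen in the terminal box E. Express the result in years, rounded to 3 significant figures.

912 yr

Box A: F(A→B) = (1219 + 112.2) − 209.8 = 1121.4 Tg N/yr.
Box B: F(B→C) = (1121.4 + 321.9) − 635.4 = 807.90 Tg N/yr.
Box C: F(C→D) = (807.90 + 405.2) − 443.5 = 769.60 Tg N/yr.
Box D: F(D→E) = (769.60 + 160.7) − 372.2 = 558.10 Tg N/yr.
Box E throughput = its input = 558.10 Tg N/yr; τ = 509100 / 558.10 = 912.2 yr.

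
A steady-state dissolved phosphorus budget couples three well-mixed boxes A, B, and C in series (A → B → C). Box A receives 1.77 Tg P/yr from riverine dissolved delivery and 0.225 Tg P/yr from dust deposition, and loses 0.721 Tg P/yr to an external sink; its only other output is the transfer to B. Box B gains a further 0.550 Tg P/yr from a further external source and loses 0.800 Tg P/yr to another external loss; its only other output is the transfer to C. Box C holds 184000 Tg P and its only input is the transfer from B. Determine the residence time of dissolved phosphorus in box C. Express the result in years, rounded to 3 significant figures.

Box A: F(A→B) = (1.77 + 0.225) − 0.721 = 1.2740 Tg P/yr.
Box B: F(B→C) = (1.2740 + 0.550) − 0.800 = 1.0240 Tg P/yr.
Box C throughput = its input = 1.0240 Tg P/yr; τ = 184000 / 1.0240 = 179700 yr.

180000 yr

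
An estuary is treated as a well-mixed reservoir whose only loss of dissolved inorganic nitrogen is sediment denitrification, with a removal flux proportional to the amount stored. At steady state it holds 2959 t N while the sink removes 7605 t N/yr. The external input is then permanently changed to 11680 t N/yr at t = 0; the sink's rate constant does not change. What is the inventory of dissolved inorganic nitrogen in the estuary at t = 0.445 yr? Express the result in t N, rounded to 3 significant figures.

4040 t N

τ = M₀/F₀ = 2959/7605 = 0.3891 yr; rate constant k = 1/τ.
New steady state M_∞ = F₁/k = F₁·τ = 11680 × 0.3891 = 4544.5 t N.
M(t) = M_∞ + (M₀ − M_∞)·e^(−t/τ); t/τ = 0.445/0.3891 = 1.144, so e^(−t/τ) = 0.3186.
M(t) = 4544.5 − 1586 × 0.3186 = 4039.3 t N.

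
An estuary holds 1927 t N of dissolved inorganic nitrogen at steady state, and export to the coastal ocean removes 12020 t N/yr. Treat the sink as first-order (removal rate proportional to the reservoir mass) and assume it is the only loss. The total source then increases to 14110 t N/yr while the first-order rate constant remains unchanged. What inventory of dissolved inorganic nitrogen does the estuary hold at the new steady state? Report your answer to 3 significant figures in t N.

Rate constant k = F/M = 12020 / 1927 = 6.238 yr⁻¹.
At the new steady state, source = k·M_new ⇒ M_new = 14110 / 6.238 = 2262 t N.
(Equivalently M_new = M × F_new/F_old = 1927 × 14110/12020.)

2260 t N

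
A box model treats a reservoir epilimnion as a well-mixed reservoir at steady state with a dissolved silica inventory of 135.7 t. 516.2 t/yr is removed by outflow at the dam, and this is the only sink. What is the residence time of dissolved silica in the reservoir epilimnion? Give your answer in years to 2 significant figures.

τ = M / F = 135.7 / 516.2 = 0.2629 yr.

0.26 yr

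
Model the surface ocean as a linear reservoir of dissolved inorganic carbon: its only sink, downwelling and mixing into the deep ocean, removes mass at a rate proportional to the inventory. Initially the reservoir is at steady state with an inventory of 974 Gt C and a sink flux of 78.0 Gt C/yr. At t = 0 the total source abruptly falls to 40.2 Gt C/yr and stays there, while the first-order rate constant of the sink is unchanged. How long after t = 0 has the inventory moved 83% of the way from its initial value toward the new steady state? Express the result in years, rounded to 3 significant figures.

22.1 yr

τ = M₀/F₀ = 974/78.0 = 12.49 yr.
The remaining gap fraction is e^(−t/τ); 83% covered ⇒ e^(−t/τ) = 0.170.
t = −τ ln(0.170) = 12.49 × 1.772 = 22.13 yr.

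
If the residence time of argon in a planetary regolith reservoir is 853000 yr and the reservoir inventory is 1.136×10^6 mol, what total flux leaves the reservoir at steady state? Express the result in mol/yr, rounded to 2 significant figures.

1.3 mol/yr

F = M / τ = 1.136×10^6 / 853000 = 1.332 mol/yr.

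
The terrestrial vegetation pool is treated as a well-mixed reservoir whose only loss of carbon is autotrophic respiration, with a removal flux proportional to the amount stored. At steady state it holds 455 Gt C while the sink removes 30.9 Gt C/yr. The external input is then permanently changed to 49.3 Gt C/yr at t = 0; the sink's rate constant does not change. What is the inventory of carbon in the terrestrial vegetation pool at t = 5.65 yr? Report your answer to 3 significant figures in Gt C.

541 Gt C

τ = M₀/F₀ = 455/30.9 = 14.72 yr; rate constant k = 1/τ.
New steady state M_∞ = F₁/k = F₁·τ = 49.3 × 14.72 = 725.94 Gt C.
M(t) = M_∞ + (M₀ − M_∞)·e^(−t/τ); t/τ = 5.65/14.72 = 0.3837, so e^(−t/τ) = 0.6813.
M(t) = 725.94 − 270.9 × 0.6813 = 541.34 Gt C.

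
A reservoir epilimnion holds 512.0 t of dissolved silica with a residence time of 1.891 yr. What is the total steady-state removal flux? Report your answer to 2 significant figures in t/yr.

270 t/yr

F = M / τ = 512.0 / 1.891 = 270.8 t/yr.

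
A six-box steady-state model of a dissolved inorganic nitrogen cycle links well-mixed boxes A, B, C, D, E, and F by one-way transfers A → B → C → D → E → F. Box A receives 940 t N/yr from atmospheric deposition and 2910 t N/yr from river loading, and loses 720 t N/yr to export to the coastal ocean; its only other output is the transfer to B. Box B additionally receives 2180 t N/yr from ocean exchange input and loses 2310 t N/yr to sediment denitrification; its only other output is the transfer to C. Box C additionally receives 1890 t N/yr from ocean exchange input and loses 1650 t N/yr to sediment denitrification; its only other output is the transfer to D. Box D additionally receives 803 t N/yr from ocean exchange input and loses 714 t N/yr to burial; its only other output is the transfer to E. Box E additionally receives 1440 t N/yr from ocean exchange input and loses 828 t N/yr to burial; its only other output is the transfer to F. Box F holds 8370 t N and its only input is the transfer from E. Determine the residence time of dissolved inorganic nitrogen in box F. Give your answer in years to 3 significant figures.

2.12 yr

Box A: F(A→B) = (940 + 2910) − 720 = 3130.0 t N/yr.
Box B: F(B→C) = (3130.0 + 2180) − 2310 = 3000.0 t N/yr.
Box C: F(C→D) = (3000.0 + 1890) − 1650 = 3240.0 t N/yr.
Box D: F(D→E) = (3240.0 + 803) − 714 = 3329.0 t N/yr.
Box E: F(E→F) = (3329.0 + 1440) − 828 = 3941.0 t N/yr.
Box F throughput = its input = 3941.0 t N/yr; τ = 8370 / 3941.0 = 2.124 yr.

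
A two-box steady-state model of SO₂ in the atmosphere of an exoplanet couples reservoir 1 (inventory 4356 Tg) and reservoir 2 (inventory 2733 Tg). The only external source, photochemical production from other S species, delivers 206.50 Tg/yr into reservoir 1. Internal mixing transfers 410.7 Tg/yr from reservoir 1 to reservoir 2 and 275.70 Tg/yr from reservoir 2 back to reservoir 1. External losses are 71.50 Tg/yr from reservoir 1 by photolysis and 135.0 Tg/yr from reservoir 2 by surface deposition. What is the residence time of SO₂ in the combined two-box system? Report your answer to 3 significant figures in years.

34.3 yr

For the system as a whole, the A↔B exchange is internal and contributes nothing to the throughput; only the external sinks remove mass.
M_total = 4356 + 2733 = 7089.0 Tg.
ΣF_external_out = 71.50 + 135.0 = 206.50 Tg/yr.
τ = M_total / ΣF_ext = 7089.0 / 206.50 = 34.33 yr.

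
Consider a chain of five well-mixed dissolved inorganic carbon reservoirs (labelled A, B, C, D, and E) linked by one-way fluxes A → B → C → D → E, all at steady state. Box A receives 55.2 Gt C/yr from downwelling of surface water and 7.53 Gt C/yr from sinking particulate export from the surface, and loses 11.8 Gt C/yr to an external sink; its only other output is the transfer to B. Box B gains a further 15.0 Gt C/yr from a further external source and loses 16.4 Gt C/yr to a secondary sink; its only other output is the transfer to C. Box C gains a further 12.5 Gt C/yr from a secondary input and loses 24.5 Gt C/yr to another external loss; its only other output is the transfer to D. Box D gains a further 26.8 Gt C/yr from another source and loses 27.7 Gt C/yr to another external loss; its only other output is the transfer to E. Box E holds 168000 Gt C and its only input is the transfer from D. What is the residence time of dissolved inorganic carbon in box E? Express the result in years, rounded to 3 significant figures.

4590 yr

Box A: F(A→B) = (55.2 + 7.53) − 11.8 = 50.930 Gt C/yr.
Box B: F(B→C) = (50.930 + 15.0) − 16.4 = 49.530 Gt C/yr.
Box C: F(C→D) = (49.530 + 12.5) − 24.5 = 37.530 Gt C/yr.
Box D: F(D→E) = (37.530 + 26.8) − 27.7 = 36.630 Gt C/yr.
Box E throughput = its input = 36.630 Gt C/yr; τ = 168000 / 36.630 = 4586 yr.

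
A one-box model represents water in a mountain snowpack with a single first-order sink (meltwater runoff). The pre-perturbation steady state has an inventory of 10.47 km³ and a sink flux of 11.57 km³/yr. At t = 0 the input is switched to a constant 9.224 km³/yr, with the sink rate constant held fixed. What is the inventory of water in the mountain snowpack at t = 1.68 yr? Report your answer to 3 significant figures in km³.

8.68 km³

τ = M₀/F₀ = 10.47/11.57 = 0.9049 yr; rate constant k = 1/τ.
New steady state M_∞ = F₁/k = F₁·τ = 9.224 × 0.9049 = 8.3470 km³.
M(t) = M_∞ + (M₀ − M_∞)·e^(−t/τ); t/τ = 1.68/0.9049 = 1.857, so e^(−t/τ) = 0.1562.
M(t) = 8.3470 + 2.123 × 0.1562 = 8.6787 km³.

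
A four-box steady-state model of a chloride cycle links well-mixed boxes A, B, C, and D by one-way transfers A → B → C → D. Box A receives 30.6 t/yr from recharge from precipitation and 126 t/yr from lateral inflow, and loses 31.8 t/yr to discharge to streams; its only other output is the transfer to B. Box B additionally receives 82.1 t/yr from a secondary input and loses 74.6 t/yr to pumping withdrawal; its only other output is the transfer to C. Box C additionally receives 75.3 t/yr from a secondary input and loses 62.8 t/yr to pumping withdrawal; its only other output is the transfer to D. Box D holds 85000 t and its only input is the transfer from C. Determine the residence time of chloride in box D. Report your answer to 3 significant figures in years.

Box A: F(A→B) = (30.6 + 126) − 31.8 = 124.80 t/yr.
Box B: F(B→C) = (124.80 + 82.1) − 74.6 = 132.30 t/yr.
Box C: F(C→D) = (132.30 + 75.3) − 62.8 = 144.80 t/yr.
Box D throughput = its input = 144.80 t/yr; τ = 85000 / 144.80 = 587.0 yr.

587 yr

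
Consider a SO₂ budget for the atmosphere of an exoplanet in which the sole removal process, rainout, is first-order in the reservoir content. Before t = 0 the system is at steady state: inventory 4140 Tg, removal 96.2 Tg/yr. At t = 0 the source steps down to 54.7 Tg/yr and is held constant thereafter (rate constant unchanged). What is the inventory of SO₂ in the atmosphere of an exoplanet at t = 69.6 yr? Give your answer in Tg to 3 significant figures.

2710 Tg

The sink rate constant is k = F₀/M₀ = 96.2/4140 = 0.02324 yr⁻¹.
Solving dM/dt = F₁ − kM with M(0) = M₀ gives M(t) = F₁/k + (M₀ − F₁/k)·e^(−kt).
F₁/k = 54.7/0.02324 = 2354.0 Tg; kt = 0.02324 × 69.6 = 1.617, e^(−kt) = 0.1984.
M(69.6) = 2354.0 + (4140 − 2354.0) × 0.1984 = 2354.0 + 354.4 = 2708.4 Tg.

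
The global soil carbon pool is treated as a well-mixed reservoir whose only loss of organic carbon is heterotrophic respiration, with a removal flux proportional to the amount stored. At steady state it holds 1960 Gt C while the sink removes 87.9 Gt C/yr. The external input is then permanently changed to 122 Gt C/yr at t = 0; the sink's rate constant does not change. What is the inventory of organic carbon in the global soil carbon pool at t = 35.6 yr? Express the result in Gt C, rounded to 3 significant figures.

Residence time τ = M₀/F₀ = 22.30 yr. The eventual steady state is M_∞ = M₀·(F₁/F₀) = 1960 × 122/87.9 = 2720.4 Gt C.
The anomaly ΔM(t) = M(t) − M_∞ decays as ΔM₀·e^(−t/τ) with ΔM₀ = 1960 − 2720.4 = −760.4 Gt C.
At t = 35.6 yr, e^(−t/τ) = e^(−1.597) = 0.2026, so ΔM = −154.0 Gt C and M = 2720.4 − 154.0 = 2566.3 Gt C.

2570 Gt C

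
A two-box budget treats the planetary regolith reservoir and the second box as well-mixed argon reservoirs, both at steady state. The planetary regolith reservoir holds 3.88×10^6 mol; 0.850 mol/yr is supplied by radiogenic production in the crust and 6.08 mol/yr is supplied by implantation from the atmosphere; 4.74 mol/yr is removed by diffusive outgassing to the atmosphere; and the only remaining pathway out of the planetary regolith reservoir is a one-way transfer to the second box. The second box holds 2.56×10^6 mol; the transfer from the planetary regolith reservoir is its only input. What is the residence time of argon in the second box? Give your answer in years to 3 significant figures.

1.17×10^6 yr

Balance the planetary regolith reservoir: ΣF_in = 0.850 + 6.08 = 6.9300 mol/yr.
Transfer to the second box = ΣF_in − (4.74) = 2.1900 mol/yr.
At steady state the output of the second box equals its input, 2.1900 mol/yr.
τ = M / F = 2.56×10^6 / 2.1900 = 1.169×10^6 yr.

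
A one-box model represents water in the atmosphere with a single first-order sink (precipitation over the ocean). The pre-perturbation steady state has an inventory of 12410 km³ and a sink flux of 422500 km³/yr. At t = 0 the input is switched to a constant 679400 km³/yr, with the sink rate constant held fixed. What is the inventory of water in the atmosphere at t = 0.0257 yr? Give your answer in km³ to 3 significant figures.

16800 km³

τ = M₀/F₀ = 12410/422500 = 0.02937 yr; rate constant k = 1/τ.
New steady state M_∞ = F₁/k = F₁·τ = 679400 × 0.02937 = 19956 km³.
M(t) = M_∞ + (M₀ − M_∞)·e^(−t/τ); t/τ = 0.0257/0.02937 = 0.8750, so e^(−t/τ) = 0.4169.
M(t) = 19956 − 7546 × 0.4169 = 16810 km³.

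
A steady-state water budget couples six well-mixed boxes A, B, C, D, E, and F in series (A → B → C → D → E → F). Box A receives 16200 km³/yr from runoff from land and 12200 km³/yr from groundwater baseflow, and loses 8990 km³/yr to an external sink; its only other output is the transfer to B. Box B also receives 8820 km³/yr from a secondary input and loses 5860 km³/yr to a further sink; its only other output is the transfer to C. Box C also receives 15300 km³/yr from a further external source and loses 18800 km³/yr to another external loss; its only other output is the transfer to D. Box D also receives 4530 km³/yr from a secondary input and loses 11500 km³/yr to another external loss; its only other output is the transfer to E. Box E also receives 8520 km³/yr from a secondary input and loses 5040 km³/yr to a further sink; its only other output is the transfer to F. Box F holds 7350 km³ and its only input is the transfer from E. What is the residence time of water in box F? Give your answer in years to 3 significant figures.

0.478 yr

Box A: F(A→B) = (16200 + 12200) − 8990 = 19410 km³/yr.
Box B: F(B→C) = (19410 + 8820) − 5860 = 22370 km³/yr.
Box C: F(C→D) = (22370 + 15300) − 18800 = 18870 km³/yr.
Box D: F(D→E) = (18870 + 4530) − 11500 = 11900 km³/yr.
Box E: F(E→F) = (11900 + 8520) − 5040 = 15380 km³/yr.
Box F throughput = its input = 15380 km³/yr; τ = 7350 / 15380 = 0.4779 yr.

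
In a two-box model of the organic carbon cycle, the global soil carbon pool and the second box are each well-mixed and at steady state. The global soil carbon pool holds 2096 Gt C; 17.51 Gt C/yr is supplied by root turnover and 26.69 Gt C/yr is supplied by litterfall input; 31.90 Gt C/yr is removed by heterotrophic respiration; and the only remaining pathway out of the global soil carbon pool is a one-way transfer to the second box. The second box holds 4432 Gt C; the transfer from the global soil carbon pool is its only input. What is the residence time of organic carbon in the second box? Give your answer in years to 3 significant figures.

Balance the global soil carbon pool: ΣF_in = 17.51 + 26.69 = 44.200 Gt C/yr.
Transfer to the second box = ΣF_in − (31.90) = 12.300 Gt C/yr.
At steady state the output of the second box equals its input, 12.300 Gt C/yr.
τ = M / F = 4432 / 12.300 = 360.3 yr.

360 yr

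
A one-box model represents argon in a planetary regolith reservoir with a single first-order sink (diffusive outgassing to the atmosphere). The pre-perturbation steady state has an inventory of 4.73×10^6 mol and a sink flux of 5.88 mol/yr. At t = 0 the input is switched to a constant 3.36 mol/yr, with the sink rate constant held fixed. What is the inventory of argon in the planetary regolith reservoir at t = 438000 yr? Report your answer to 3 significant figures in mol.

3.88×10^6 mol

τ = M₀/F₀ = 4.73×10^6/5.88 = 804400 yr; rate constant k = 1/τ.
New steady state M_∞ = F₁/k = F₁·τ = 3.36 × 804400 = 2.7029×10^6 mol.
M(t) = M_∞ + (M₀ − M_∞)·e^(−t/τ); t/τ = 438000/804400 = 0.5445, so e^(−t/τ) = 0.5801.
M(t) = 2.7029×10^6 + 2.027×10^6 × 0.5801 = 3.8789×10^6 mol.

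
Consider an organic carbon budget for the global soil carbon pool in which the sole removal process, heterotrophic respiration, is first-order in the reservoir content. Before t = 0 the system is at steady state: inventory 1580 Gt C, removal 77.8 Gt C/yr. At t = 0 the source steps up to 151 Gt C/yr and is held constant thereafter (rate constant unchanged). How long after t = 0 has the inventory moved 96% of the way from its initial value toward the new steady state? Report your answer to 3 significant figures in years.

65.4 yr

τ = M₀/F₀ = 1580/77.8 = 20.31 yr.
The remaining gap fraction is e^(−t/τ); 96% covered ⇒ e^(−t/τ) = 0.0400.
t = −τ ln(0.0400) = 20.31 × 3.219 = 65.37 yr.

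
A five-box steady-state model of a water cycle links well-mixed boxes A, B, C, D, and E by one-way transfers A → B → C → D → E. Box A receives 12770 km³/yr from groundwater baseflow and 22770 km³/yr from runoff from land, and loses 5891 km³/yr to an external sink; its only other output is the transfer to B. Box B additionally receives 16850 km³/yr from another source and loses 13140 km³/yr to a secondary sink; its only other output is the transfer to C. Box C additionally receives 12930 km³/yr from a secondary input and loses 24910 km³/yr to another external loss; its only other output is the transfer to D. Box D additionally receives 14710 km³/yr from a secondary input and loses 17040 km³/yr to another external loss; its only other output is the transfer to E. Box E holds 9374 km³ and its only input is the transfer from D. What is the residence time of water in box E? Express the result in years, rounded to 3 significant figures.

Box A: F(A→B) = (12770 + 22770) − 5891 = 29649 km³/yr.
Box B: F(B→C) = (29649 + 16850) − 13140 = 33359 km³/yr.
Box C: F(C→D) = (33359 + 12930) − 24910 = 21379 km³/yr.
Box D: F(D→E) = (21379 + 14710) − 17040 = 19049 km³/yr.
Box E throughput = its input = 19049 km³/yr; τ = 9374 / 19049 = 0.4921 yr.

0.492 yr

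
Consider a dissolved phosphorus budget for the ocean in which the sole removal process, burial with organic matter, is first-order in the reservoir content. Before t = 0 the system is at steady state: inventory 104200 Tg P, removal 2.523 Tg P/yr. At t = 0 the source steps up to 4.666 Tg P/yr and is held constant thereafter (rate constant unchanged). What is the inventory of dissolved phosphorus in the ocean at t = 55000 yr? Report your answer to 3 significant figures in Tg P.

169000 Tg P

The sink rate constant is k = F₀/M₀ = 2.523/104200 = 2.421×10^-5 yr⁻¹.
Solving dM/dt = F₁ − kM with M(0) = M₀ gives M(t) = F₁/k + (M₀ − F₁/k)·e^(−kt).
F₁/k = 4.666/2.421×10^-5 = 192710 Tg P; kt = 2.421×10^-5 × 55000 = 1.332, e^(−kt) = 0.2640.
M(55000) = 192710 + (104200 − 192710) × 0.2640 = 192710 − 23370 = 169340 Tg P.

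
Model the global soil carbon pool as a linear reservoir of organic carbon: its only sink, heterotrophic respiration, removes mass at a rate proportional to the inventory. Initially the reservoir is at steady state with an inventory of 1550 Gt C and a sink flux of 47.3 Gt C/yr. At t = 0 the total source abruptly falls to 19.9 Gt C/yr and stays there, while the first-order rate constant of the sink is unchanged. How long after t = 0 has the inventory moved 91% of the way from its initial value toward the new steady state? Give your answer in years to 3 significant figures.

78.9 yr

τ = M₀/F₀ = 1550/47.3 = 32.77 yr.
The remaining gap fraction is e^(−t/τ); 91% covered ⇒ e^(−t/τ) = 0.0900.
t = −τ ln(0.0900) = 32.77 × 2.408 = 78.91 yr.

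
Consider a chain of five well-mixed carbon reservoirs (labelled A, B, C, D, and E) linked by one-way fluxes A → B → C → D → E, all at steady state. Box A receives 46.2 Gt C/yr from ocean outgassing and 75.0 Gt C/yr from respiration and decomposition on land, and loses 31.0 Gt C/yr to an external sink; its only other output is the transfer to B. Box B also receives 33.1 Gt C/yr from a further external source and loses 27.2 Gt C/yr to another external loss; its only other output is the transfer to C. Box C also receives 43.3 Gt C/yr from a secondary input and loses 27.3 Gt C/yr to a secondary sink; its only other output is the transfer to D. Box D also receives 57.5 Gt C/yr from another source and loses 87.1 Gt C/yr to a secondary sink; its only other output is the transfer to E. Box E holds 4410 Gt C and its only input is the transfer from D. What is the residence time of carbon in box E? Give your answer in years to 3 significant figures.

53.5 yr

Box A: F(A→B) = (46.2 + 75.0) − 31.0 = 90.200 Gt C/yr.
Box B: F(B→C) = (90.200 + 33.1) − 27.2 = 96.100 Gt C/yr.
Box C: F(C→D) = (96.100 + 43.3) − 27.3 = 112.10 Gt C/yr.
Box D: F(D→E) = (112.10 + 57.5) − 87.1 = 82.500 Gt C/yr.
Box E throughput = its input = 82.500 Gt C/yr; τ = 4410 / 82.500 = 53.45 yr.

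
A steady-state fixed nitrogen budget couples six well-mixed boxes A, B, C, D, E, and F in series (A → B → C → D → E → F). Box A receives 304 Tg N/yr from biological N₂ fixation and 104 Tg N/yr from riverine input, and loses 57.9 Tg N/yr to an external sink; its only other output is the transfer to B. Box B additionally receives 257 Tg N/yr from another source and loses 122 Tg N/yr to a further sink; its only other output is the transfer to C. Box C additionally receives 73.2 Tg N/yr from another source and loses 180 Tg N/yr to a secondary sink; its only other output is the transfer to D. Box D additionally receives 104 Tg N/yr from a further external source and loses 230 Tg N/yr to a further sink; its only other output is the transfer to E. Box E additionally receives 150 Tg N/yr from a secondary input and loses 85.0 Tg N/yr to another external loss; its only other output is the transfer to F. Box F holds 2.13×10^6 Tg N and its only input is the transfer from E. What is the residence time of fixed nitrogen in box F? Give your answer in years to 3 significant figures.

6710 yr

Box A: F(A→B) = (304 + 104) − 57.9 = 350.10 Tg N/yr.
Box B: F(B→C) = (350.10 + 257) − 122 = 485.10 Tg N/yr.
Box C: F(C→D) = (485.10 + 73.2) − 180 = 378.30 Tg N/yr.
Box D: F(D→E) = (378.30 + 104) − 230 = 252.30 Tg N/yr.
Box E: F(E→F) = (252.30 + 150) − 85.0 = 317.30 Tg N/yr.
Box F throughput = its input = 317.30 Tg N/yr; τ = 2.13×10^6 / 317.30 = 6713 yr.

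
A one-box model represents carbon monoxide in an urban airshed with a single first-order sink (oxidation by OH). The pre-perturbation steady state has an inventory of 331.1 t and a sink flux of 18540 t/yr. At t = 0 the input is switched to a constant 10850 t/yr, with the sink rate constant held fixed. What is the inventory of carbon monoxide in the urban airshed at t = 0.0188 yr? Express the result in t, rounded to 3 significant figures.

Residence time τ = M₀/F₀ = 0.01786 yr. The eventual steady state is M_∞ = M₀·(F₁/F₀) = 331.1 × 10850/18540 = 193.77 t.
The anomaly ΔM(t) = M(t) − M_∞ decays as ΔM₀·e^(−t/τ) with ΔM₀ = 331.1 − 193.77 = 137.3 t.
At t = 0.0188 yr, e^(−t/τ) = e^(−1.053) = 0.3490, so ΔM = 47.93 t and M = 193.77 + 47.93 = 241.69 t.

242 t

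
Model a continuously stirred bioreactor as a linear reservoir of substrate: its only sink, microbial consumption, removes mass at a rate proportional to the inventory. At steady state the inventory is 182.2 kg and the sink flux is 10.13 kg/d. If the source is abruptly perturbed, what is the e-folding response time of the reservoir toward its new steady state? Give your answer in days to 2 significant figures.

18 d

For a linear reservoir the response time equals the residence time τ = M/F.
τ = 182.2 / 10.13 = 17.99 d.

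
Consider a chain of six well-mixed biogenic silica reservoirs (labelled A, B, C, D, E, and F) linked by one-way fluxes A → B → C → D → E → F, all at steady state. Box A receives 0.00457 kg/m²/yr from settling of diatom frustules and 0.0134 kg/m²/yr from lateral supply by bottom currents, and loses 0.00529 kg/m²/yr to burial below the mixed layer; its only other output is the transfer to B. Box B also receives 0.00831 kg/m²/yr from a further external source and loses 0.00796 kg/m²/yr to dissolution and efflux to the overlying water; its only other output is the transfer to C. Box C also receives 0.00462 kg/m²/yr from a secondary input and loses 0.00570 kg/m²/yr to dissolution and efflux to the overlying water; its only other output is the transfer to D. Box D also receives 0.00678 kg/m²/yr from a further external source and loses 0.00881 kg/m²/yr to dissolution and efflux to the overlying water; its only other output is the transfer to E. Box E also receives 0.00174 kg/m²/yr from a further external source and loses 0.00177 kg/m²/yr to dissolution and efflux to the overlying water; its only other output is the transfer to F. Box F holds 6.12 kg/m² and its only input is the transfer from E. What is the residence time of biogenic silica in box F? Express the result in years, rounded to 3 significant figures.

619 yr

Box A: F(A→B) = (0.00457 + 0.0134) − 0.00529 = 0.012680 kg/m²/yr.
Box B: F(B→C) = (0.012680 + 0.00831) − 0.00796 = 0.013030 kg/m²/yr.
Box C: F(C→D) = (0.013030 + 0.00462) − 0.00570 = 0.011950 kg/m²/yr.
Box D: F(D→E) = (0.011950 + 0.00678) − 0.00881 = 0.0099200 kg/m²/yr.
Box E: F(E→F) = (0.0099200 + 0.00174) − 0.00177 = 0.0098900 kg/m²/yr.
Box F throughput = its input = 0.0098900 kg/m²/yr; τ = 6.12 / 0.0098900 = 618.8 yr.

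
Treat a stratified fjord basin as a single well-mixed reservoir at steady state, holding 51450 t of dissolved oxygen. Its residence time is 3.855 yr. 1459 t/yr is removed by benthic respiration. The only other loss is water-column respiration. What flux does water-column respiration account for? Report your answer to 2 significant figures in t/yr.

12000 t/yr

Total removal F = M/τ = 51450 / 3.855 = 13350 t/yr.
Water-column respiration = F − (1459) = 13350 − 1459 = 11890 t/yr.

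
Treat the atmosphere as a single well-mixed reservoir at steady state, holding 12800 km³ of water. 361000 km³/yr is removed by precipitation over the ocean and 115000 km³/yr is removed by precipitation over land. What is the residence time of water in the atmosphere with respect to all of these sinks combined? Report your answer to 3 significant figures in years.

Total removal flux = 361000 + 115000 = 476000 km³/yr.
τ = M / ΣF_out = 12800 / 476000 = 0.02689 yr.

0.0269 yr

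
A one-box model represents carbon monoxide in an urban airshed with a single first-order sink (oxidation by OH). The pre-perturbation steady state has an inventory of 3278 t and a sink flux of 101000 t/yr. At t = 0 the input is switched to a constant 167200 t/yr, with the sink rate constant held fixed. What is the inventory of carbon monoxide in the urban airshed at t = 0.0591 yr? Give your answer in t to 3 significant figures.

5080 t

The sink rate constant is k = F₀/M₀ = 101000/3278 = 30.81 yr⁻¹.
Solving dM/dt = F₁ − kM with M(0) = M₀ gives M(t) = F₁/k + (M₀ − F₁/k)·e^(−kt).
F₁/k = 167200/30.81 = 5426.6 t; kt = 30.81 × 0.0591 = 1.821, e^(−kt) = 0.1619.
M(0.0591) = 5426.6 + (3278 − 5426.6) × 0.1619 = 5426.6 − 347.8 = 5078.8 t.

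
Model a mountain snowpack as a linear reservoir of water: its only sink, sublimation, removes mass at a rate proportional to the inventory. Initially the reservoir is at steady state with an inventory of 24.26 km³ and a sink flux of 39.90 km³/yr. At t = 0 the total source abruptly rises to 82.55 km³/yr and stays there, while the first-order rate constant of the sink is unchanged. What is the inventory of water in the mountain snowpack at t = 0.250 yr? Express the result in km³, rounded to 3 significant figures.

Residence time τ = M₀/F₀ = 0.6080 yr. The eventual steady state is M_∞ = M₀·(F₁/F₀) = 24.26 × 82.55/39.90 = 50.192 km³.
The anomaly ΔM(t) = M(t) − M_∞ decays as ΔM₀·e^(−t/τ) with ΔM₀ = 24.26 − 50.192 = −25.93 km³.
At t = 0.250 yr, e^(−t/τ) = e^(−0.4112) = 0.6629, so ΔM = −17.19 km³ and M = 50.192 − 17.19 = 33.002 km³.

33.0 km³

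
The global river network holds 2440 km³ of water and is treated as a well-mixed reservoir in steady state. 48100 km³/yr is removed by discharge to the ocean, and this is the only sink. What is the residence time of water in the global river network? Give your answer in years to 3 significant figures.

0.0507 yr

τ = M / F = 2440 / 48100 = 0.05073 yr.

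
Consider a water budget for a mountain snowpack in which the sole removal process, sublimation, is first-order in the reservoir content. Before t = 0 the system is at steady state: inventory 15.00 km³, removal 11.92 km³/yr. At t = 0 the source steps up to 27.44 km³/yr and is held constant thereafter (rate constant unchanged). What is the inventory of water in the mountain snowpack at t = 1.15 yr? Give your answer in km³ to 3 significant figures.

26.7 km³

The sink rate constant is k = F₀/M₀ = 11.92/15.00 = 0.7947 yr⁻¹.
Solving dM/dt = F₁ − kM with M(0) = M₀ gives M(t) = F₁/k + (M₀ − F₁/k)·e^(−kt).
F₁/k = 27.44/0.7947 = 34.530 km³; kt = 0.7947 × 1.15 = 0.9139, e^(−kt) = 0.4010.
M(1.15) = 34.530 + (15.00 − 34.530) × 0.4010 = 34.530 − 7.831 = 26.699 km³.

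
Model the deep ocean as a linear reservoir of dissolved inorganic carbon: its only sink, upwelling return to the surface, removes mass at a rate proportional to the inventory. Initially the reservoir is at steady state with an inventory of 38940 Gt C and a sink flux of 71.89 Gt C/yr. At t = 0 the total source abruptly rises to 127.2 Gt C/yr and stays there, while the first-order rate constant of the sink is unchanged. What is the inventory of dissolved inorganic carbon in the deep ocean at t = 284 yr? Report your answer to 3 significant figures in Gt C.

51200 Gt C

Residence time τ = M₀/F₀ = 541.7 yr. The eventual steady state is M_∞ = M₀·(F₁/F₀) = 38940 × 127.2/71.89 = 68899 Gt C.
The anomaly ΔM(t) = M(t) − M_∞ decays as ΔM₀·e^(−t/τ) with ΔM₀ = 38940 − 68899 = −29960 Gt C.
At t = 284 yr, e^(−t/τ) = e^(−0.5243) = 0.5920, so ΔM = −17730 Gt C and M = 68899 − 17730 = 51165 Gt C.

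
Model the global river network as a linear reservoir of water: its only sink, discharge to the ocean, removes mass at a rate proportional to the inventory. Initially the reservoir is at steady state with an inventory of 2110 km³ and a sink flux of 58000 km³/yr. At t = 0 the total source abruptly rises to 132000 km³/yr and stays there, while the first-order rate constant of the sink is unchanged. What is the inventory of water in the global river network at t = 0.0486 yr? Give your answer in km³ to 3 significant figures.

4090 km³

τ = M₀/F₀ = 2110/58000 = 0.03638 yr; rate constant k = 1/τ.
New steady state M_∞ = F₁/k = F₁·τ = 132000 × 0.03638 = 4802.1 km³.
M(t) = M_∞ + (M₀ − M_∞)·e^(−t/τ); t/τ = 0.0486/0.03638 = 1.336, so e^(−t/τ) = 0.2629.
M(t) = 4802.1 − 2692 × 0.2629 = 4094.3 km³.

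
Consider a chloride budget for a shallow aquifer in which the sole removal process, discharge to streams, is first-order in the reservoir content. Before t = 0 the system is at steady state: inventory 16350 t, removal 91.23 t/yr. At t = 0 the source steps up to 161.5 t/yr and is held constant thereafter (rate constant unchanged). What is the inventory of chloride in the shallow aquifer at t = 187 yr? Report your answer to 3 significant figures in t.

The sink rate constant is k = F₀/M₀ = 91.23/16350 = 0.005580 yr⁻¹.
Solving dM/dt = F₁ − kM with M(0) = M₀ gives M(t) = F₁/k + (M₀ − F₁/k)·e^(−kt).
F₁/k = 161.5/0.005580 = 28944 t; kt = 0.005580 × 187 = 1.043, e^(−kt) = 0.3522.
M(187) = 28944 + (16350 − 28944) × 0.3522 = 28944 − 4436 = 24508 t.

24500 t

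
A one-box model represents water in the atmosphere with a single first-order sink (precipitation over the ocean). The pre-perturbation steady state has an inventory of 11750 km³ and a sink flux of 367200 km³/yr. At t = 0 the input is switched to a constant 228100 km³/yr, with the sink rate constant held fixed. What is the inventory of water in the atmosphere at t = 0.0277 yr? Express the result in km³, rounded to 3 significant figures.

τ = M₀/F₀ = 11750/367200 = 0.03200 yr; rate constant k = 1/τ.
New steady state M_∞ = F₁/k = F₁·τ = 228100 × 0.03200 = 7299.0 km³.
M(t) = M_∞ + (M₀ − M_∞)·e^(−t/τ); t/τ = 0.0277/0.03200 = 0.8657, so e^(−t/τ) = 0.4208.
M(t) = 7299.0 + 4451 × 0.4208 = 9171.8 km³.

9170 km³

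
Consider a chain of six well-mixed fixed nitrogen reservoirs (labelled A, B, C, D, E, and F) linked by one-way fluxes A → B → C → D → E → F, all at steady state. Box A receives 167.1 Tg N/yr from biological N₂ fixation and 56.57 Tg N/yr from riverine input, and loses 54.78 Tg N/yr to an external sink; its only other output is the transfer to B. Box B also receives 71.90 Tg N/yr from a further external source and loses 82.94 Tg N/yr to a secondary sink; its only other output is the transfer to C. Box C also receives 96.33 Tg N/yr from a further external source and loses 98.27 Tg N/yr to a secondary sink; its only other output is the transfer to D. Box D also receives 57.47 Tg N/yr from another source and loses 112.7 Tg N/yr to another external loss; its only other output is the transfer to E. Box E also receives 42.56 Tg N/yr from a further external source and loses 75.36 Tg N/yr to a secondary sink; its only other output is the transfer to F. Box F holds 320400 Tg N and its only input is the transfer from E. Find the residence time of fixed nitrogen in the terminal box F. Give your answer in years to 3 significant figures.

Box A: F(A→B) = (167.1 + 56.57) − 54.78 = 168.89 Tg N/yr.
Box B: F(B→C) = (168.89 + 71.90) − 82.94 = 157.85 Tg N/yr.
Box C: F(C→D) = (157.85 + 96.33) − 98.27 = 155.91 Tg N/yr.
Box D: F(D→E) = (155.91 + 57.47) − 112.7 = 100.68 Tg N/yr.
Box E: F(E→F) = (100.68 + 42.56) − 75.36 = 67.880 Tg N/yr.
Box F throughput = its input = 67.880 Tg N/yr; τ = 320400 / 67.880 = 4720 yr.

4720 yr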